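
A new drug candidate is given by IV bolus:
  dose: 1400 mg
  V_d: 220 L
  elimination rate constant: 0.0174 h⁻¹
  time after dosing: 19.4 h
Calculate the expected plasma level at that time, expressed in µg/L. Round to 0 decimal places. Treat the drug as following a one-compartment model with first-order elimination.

4541 µg/L

C₀ = Dose / Vd = 1400 / 220 = 6.364 mg/L
C = C₀ · e^(−k·t) = 6.364 × e^(−0.01740 × 19.4)
  = 6.364 × 0.7135 = 4.541 mg/L
Convert: 4.541 mg/L × 1000 = 4541 µg/L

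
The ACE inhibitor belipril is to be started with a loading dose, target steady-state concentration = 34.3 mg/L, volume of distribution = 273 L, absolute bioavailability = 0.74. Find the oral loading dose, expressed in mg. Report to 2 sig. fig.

13000 mg

LD = Css × Vd / F = 34.3 × 273 / 0.74 = 12650 mg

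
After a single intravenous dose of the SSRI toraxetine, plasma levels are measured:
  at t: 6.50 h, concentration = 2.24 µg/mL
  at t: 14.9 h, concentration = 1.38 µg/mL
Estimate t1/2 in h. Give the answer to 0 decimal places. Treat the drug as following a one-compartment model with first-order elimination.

k = ln(C₁/C₂) / (t₂ − t₁) = ln(2.24/1.38) / (14.9 − 6.50)
  = 0.4844 / 8.400 = 0.05767 h⁻¹
t½ = ln2 / k = 0.693147 / 0.05767 = 12.02 h

12 h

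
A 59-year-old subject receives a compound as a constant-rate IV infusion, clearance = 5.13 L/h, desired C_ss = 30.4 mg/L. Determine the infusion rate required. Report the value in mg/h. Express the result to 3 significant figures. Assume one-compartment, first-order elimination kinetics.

156 mg/h

At steady state, infusion rate R₀ = Css × CL = 30.4 × 5.130 = 156.0 mg/h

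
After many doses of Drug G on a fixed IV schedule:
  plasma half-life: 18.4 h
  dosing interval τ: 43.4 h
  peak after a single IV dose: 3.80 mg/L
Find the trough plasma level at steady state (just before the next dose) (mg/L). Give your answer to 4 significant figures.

0.9203 mg/L

k = ln2 / t½ = 0.693147 / 18.4 = 0.03767 h⁻¹
e^(−kτ) = e^(−0.03767 × 43.4) = 0.1950
Accumulation ratio R = 1 / (1 − e^(−kτ)) = 1 / (1 − 0.1950) = 1.242
Steady-state trough = C₀ × R × e^(−kτ) = 3.80 × 1.242 × 0.1950 = 0.9203 mg/L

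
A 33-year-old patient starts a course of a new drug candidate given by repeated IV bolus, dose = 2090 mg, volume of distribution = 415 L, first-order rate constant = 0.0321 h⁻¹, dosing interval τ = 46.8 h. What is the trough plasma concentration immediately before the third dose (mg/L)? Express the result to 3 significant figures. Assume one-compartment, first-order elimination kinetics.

1.37 mg/L

C₀ per dose = Dose / Vd = 2090 / 415 = 5.036 mg/L
Fraction remaining after one interval: r = e^(−kτ) = e^(−0.03210 × 46.8) = 0.2226
Before dose 3, 2 doses have been given (aged 1τ, 2τ).
C_trough = C₀ × (r + r²) = 5.036 × (0.2226 + 0.04955) = 1.371 mg/L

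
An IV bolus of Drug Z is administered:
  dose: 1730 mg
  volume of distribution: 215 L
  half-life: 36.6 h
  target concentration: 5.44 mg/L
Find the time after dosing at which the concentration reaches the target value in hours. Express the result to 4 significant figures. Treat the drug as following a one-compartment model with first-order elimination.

20.67 h

C₀ = Dose / Vd = 1730 / 215 = 8.047 mg/L
k = ln2 / t½ = 0.693147 / 36.6 = 0.01894 h⁻¹
t = ln(C₀ / C) / k = ln(8.047 / 5.44) / 0.01894
  = ln(1.479) / 0.01894 = 0.3914 / 0.01894 = 20.67 h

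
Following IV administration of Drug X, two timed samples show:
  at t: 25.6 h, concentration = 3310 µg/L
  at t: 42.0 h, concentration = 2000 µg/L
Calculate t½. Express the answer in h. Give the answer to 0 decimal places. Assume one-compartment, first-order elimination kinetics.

23 h

k = ln(C₁/C₂) / (t₂ − t₁) = ln(3310/2000) / (42.0 − 25.6)
  = 0.5038 / 16.40 = 0.03072 h⁻¹
t½ = ln2 / k = 0.693147 / 0.03072 = 22.56 h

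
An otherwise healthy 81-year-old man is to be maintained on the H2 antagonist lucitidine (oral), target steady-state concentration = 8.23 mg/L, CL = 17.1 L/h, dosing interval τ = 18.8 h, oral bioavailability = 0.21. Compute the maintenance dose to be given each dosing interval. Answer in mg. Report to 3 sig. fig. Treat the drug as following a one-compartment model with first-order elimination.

12600 mg

At steady state, F × (Dose/τ) = Css × CL.
Dose = Css × CL × τ / F = 8.23 × 17.10 × 18.8 / 0.21 = 12600 mg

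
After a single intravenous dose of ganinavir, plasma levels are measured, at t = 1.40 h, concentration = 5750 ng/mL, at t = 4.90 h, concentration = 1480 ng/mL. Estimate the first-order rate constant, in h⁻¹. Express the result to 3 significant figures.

k = ln(C₁/C₂) / (t₂ − t₁) = ln(5750/1480) / (4.90 − 1.40)
  = 1.357 / 3.500 = 0.3877 h⁻¹

0.388 h⁻¹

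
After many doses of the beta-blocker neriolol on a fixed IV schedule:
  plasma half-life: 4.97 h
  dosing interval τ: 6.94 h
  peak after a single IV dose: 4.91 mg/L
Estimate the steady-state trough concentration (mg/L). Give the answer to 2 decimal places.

3.01 mg/L

k = ln2 / t½ = 0.693147 / 4.97 = 0.1395 h⁻¹
e^(−kτ) = e^(−0.1395 × 6.94) = 0.3798
Accumulation ratio R = 1 / (1 − e^(−kτ)) = 1 / (1 − 0.3798) = 1.612
Steady-state trough = C₀ × R × e^(−kτ) = 4.91 × 1.612 × 0.3798 = 3.006 mg/L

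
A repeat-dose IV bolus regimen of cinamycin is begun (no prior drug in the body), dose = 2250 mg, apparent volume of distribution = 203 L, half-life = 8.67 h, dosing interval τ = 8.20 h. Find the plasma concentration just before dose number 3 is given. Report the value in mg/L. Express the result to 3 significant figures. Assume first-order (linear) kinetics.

C₀ per dose = Dose / Vd = 2250 / 203 = 11.08 mg/L
k = ln2 / t½ = 0.693147 / 8.67 = 0.07995 h⁻¹
Fraction remaining after one interval: r = e^(−kτ) = e^(−0.07995 × 8.20) = 0.5191
Before dose 3, 2 doses have been given (aged 1τ, 2τ).
C_trough = C₀ × (r + r²) = 11.08 × (0.5191 + 0.2695) = 8.738 mg/L

8.74 mg/L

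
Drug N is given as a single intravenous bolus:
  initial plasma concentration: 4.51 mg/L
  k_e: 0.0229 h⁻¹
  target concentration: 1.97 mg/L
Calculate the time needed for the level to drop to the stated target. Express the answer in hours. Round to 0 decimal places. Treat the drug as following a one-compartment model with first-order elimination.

t = ln(C₀ / C) / k = ln(4.510 / 1.97) / 0.02290
  = ln(2.289) / 0.02290 = 0.8281 / 0.02290 = 36.16 h

36 h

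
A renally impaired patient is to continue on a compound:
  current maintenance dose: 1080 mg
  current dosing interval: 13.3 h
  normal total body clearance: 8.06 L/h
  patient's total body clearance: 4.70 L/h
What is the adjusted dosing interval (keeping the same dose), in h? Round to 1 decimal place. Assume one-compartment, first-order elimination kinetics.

To keep the same average steady-state level, dosing rate must scale with clearance.
CL ratio = 4.70 / 8.06 = 0.5831
New interval (same dose) = 13.3 / 0.5831 = 22.81 h

22.8 h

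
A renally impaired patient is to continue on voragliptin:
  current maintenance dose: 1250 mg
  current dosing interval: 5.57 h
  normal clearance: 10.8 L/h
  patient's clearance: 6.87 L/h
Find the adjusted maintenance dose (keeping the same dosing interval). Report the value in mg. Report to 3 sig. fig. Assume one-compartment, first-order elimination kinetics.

795 mg

To keep the same average steady-state level, dosing rate must scale with clearance.
CL ratio = 6.87 / 10.8 = 0.6361
New dose (same interval) = 1250 × 0.6361 = 795.1 mg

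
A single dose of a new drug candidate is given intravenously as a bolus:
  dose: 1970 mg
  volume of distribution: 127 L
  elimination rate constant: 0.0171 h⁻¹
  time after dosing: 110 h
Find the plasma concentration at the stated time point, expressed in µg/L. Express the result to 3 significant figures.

C₀ = Dose / Vd = 1970 / 127 = 15.51 mg/L
C = C₀ · e^(−k·t) = 15.51 × e^(−0.01710 × 110)
  = 15.51 × 0.1524 = 2.364 mg/L
Convert: 2.364 mg/L × 1000 = 2364 µg/L

2360 µg/L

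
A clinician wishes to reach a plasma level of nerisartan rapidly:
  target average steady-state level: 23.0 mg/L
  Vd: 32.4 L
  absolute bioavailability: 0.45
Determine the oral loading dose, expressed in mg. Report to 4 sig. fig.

1656 mg

LD = Css × Vd / F = 23.0 × 32.4 / 0.45 = 1656 mg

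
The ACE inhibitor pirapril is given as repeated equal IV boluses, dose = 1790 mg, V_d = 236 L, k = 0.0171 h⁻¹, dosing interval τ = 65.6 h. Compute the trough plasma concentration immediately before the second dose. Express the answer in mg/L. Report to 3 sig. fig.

2.47 mg/L

C₀ per dose = Dose / Vd = 1790 / 236 = 7.585 mg/L
Fraction remaining after one interval: r = e^(−kτ) = e^(−0.01710 × 65.6) = 0.3257
Before dose 2, 1 dose has been given (aged 1τ).
C_trough = C₀ × r = 7.585 × 0.3257 = 2.470 mg/L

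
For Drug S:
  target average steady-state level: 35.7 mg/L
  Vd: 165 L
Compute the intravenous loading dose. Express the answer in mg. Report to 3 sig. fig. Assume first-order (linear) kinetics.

LD = Css × Vd = 35.7 × 165 = 5891 mg

5890 mg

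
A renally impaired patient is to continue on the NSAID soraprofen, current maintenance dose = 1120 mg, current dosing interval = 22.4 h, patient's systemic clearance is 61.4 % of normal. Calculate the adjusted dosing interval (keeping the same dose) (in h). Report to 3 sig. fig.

36.5 h

To keep the same average steady-state level, dosing rate must scale with clearance.
CL ratio = 61.4 / 100 = 0.6140
New interval (same dose) = 22.4 / 0.6140 = 36.48 h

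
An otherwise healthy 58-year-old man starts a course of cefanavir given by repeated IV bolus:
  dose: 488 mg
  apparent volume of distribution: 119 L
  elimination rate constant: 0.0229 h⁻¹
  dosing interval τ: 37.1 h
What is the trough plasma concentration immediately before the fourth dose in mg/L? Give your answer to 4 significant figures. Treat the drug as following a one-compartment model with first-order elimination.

C₀ per dose = Dose / Vd = 488 / 119 = 4.101 mg/L
Fraction remaining after one interval: r = e^(−kτ) = e^(−0.02290 × 37.1) = 0.4276
Before dose 4, 3 doses have been given (aged 1τ, 2τ, 3τ).
C_trough = C₀ × (r + r² + … + r^3) = C₀ × r(1−r^3)/(1−r)
        = 4.101 × 0.4276 × (1 − 0.07818) / (1 − 0.4276) = 2.824 mg/L

2.824 mg/L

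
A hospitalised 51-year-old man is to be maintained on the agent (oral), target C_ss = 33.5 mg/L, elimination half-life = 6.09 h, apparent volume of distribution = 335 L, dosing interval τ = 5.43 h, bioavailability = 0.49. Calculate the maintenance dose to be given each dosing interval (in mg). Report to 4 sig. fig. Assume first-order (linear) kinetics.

k = ln2 / t½ = 0.693147 / 6.09 = 0.1138 h⁻¹
CL = k × Vd = 0.1138 × 335 = 38.12 L/h
At steady state, F × (Dose/τ) = Css × CL.
Dose = Css × CL × τ / F = 33.5 × 38.12 × 5.43 / 0.49 = 14150 mg

14150 mg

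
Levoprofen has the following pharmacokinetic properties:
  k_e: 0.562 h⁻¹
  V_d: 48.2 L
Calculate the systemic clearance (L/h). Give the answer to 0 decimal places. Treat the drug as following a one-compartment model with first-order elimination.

CL = k × Vd = 0.562 × 48.2 = 27.09 L/h

27 L/h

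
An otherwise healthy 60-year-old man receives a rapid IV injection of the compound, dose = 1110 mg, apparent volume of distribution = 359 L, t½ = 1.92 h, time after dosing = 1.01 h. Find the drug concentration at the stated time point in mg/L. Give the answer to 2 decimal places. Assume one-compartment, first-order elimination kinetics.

C₀ = Dose / Vd = 1110 / 359 = 3.092 mg/L
k = ln2 / t½ = 0.693147 / 1.92 = 0.3610 h⁻¹
C = C₀ · e^(−k·t) = 3.092 × e^(−0.3610 × 1.01)
  = 3.092 × 0.6945 = 2.147 mg/L

2.15 mg/L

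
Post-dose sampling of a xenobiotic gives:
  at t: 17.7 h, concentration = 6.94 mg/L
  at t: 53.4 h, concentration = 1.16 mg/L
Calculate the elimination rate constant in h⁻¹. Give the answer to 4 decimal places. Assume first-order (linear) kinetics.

0.0501 h⁻¹

k = ln(C₁/C₂) / (t₂ − t₁) = ln(6.94/1.16) / (53.4 − 17.7)
  = 1.789 / 35.70 = 0.05011 h⁻¹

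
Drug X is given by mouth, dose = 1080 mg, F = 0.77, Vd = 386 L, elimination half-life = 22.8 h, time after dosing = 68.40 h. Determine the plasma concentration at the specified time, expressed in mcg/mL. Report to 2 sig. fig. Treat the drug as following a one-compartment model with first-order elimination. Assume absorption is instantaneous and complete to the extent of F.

0.27 mcg/mL

Amount reaching circulation = F × Dose = 0.77 × 1080 = 831.6 mg
C₀ = F·Dose / Vd = 831.6 / 386 = 2.154 mg/L
k = ln2 / t½ = 0.693147 / 22.8 = 0.03040 h⁻¹
t / t½ = 68.40 / 22.8 = 3 half-lives
C = C₀ × (1/2)^3 = 2.154 × 0.1250 = 0.2693 mg/L
(0.2693 mg/L = 0.2693 mcg/mL)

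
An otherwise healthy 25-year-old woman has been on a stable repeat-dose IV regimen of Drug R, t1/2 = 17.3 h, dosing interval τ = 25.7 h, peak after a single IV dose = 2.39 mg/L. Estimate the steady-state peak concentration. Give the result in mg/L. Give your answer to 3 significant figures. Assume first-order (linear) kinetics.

3.72 mg/L

k = ln2 / t½ = 0.693147 / 17.3 = 0.04007 h⁻¹
e^(−kτ) = e^(−0.04007 × 25.7) = 0.3571
Accumulation ratio R = 1 / (1 − e^(−kτ)) = 1 / (1 − 0.3571) = 1.555
Steady-state peak = C₀ × R = 2.39 × 1.555 = 3.716 mg/L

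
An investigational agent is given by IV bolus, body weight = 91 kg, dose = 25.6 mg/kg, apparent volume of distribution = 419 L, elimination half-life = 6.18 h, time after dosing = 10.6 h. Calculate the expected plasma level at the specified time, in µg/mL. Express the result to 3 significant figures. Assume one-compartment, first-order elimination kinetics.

Total dose = 25.6 × 91 = 2330 mg
C₀ = Dose / Vd = 2330 / 419 = 5.561 mg/L
k = ln2 / t½ = 0.693147 / 6.18 = 0.1122 h⁻¹
C = C₀ · e^(−k·t) = 5.561 × e^(−0.1122 × 10.6)
  = 5.561 × 0.3044 = 1.693 mg/L
(1.693 mg/L = 1.693 µg/mL)

1.69 µg/mL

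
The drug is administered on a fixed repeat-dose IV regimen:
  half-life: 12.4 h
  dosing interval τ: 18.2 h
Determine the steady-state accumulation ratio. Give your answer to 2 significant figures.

k = ln2 / t½ = 0.693147 / 12.4 = 0.05590 h⁻¹
e^(−kτ) = e^(−0.05590 × 18.2) = 0.3615
Accumulation ratio R = 1 / (1 − e^(−kτ)) = 1 / (1 − 0.3615) = 1.566

1.6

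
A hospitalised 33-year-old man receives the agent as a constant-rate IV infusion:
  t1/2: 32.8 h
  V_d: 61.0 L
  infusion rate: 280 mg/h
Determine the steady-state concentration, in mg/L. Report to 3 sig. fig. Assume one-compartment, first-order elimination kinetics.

217 mg/L

k = ln2 / t½ = 0.693147 / 32.8 = 0.02113 h⁻¹
CL = k × Vd = 0.02113 × 61.0 = 1.289 L/h
At steady state Css = R₀ / CL = 280 / 1.289 = 217.2 mg/L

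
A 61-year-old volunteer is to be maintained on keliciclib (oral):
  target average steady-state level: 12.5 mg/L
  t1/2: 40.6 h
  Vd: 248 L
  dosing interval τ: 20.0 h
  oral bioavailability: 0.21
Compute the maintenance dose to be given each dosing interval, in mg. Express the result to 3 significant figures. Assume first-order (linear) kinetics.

5040 mg

k = ln2 / t½ = 0.693147 / 40.6 = 0.01707 h⁻¹
CL = k × Vd = 0.01707 × 248 = 4.233 L/h
At steady state, F × (Dose/τ) = Css × CL.
Dose = Css × CL × τ / F = 12.5 × 4.233 × 20.0 / 0.21 = 5039 mg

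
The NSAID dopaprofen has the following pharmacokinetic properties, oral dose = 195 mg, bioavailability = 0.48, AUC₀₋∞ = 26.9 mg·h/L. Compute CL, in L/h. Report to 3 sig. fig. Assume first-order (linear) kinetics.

CL = F·Dose / AUC = 0.48 × 195 / 26.9 = 3.480 L/h

3.48 L/h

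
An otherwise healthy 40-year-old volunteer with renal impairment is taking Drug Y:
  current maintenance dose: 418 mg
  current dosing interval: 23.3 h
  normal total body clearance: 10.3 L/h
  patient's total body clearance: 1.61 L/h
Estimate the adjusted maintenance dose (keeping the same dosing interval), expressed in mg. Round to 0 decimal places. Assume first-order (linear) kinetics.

To keep the same average steady-state level, dosing rate must scale with clearance.
CL ratio = 1.61 / 10.3 = 0.1563
New dose (same interval) = 418 × 0.1563 = 65.33 mg

65 mg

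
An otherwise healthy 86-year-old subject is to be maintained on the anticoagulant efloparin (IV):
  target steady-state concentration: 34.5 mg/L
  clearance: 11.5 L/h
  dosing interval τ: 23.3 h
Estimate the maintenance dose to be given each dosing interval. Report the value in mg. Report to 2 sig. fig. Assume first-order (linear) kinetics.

At steady state, Dose/τ = Css × CL.
Dose = Css × CL × τ = 34.5 × 11.50 × 23.3 = 9244 mg

9200 mg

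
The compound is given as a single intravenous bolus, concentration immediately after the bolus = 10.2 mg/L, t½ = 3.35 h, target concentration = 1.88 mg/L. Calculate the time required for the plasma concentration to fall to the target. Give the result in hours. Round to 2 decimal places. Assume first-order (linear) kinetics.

k = ln2 / t½ = 0.693147 / 3.35 = 0.2069 h⁻¹
t = ln(C₀ / C) / k = ln(10.20 / 1.88) / 0.2069
  = ln(5.426) / 0.2069 = 1.691 / 0.2069 = 8.173 h

8.17 h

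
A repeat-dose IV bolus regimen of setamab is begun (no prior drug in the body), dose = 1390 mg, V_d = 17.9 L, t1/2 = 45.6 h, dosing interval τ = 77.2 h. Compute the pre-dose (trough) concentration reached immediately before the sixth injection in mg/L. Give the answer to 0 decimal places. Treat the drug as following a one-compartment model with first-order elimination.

35 mg/L

C₀ per dose = Dose / Vd = 1390 / 17.9 = 77.65 mg/L
k = ln2 / t½ = 0.693147 / 45.6 = 0.01520 h⁻¹
Fraction remaining after one interval: r = e^(−kτ) = e^(−0.01520 × 77.2) = 0.3093
Before dose 6, 5 doses have been given (aged 1τ, 2τ, 3τ, 4τ, 5τ).
C_trough = C₀ × (r + r² + … + r^5) = C₀ × r(1−r^5)/(1−r)
        = 77.65 × 0.3093 × (1 − 0.002831) / (1 − 0.3093) = 34.67 mg/L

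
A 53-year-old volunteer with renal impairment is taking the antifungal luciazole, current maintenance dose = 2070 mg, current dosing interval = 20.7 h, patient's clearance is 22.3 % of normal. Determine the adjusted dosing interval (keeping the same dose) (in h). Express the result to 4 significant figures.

To keep the same average steady-state level, dosing rate must scale with clearance.
CL ratio = 22.3 / 100 = 0.2230
New interval (same dose) = 20.7 / 0.2230 = 92.83 h

92.83 h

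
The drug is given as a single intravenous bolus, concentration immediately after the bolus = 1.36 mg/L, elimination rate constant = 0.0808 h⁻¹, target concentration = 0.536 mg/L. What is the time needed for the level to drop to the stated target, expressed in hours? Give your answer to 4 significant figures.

t = ln(C₀ / C) / k = ln(1.360 / 0.536) / 0.08080
  = ln(2.537) / 0.08080 = 0.9310 / 0.08080 = 11.52 h

11.52 h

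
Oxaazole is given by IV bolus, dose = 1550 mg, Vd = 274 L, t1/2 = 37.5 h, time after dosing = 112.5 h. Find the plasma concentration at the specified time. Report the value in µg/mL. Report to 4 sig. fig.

C₀ = Dose / Vd = 1550 / 274 = 5.657 mg/L
k = ln2 / t½ = 0.693147 / 37.5 = 0.01848 h⁻¹
t / t½ = 112.5 / 37.5 = 3 half-lives
C = C₀ × (1/2)^3 = 5.657 × 0.1250 = 0.7071 mg/L
(0.7071 mg/L = 0.7071 µg/mL)

0.7071 µg/mL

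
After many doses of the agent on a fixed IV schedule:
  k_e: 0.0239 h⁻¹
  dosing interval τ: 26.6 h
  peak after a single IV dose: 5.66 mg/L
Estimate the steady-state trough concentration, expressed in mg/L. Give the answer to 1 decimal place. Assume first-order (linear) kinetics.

6.4 mg/L

e^(−kτ) = e^(−0.02390 × 26.6) = 0.5295
Accumulation ratio R = 1 / (1 − e^(−kτ)) = 1 / (1 − 0.5295) = 2.125
Steady-state trough = C₀ × R × e^(−kτ) = 5.66 × 2.125 × 0.5295 = 6.369 mg/L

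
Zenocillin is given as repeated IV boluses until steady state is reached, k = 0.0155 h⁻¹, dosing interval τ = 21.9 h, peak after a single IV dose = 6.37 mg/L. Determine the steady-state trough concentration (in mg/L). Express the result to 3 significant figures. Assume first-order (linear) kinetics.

e^(−kτ) = e^(−0.01550 × 21.9) = 0.7122
Accumulation ratio R = 1 / (1 − e^(−kτ)) = 1 / (1 − 0.7122) = 3.475
Steady-state trough = C₀ × R × e^(−kτ) = 6.37 × 3.475 × 0.7122 = 15.77 mg/L

15.8 mg/L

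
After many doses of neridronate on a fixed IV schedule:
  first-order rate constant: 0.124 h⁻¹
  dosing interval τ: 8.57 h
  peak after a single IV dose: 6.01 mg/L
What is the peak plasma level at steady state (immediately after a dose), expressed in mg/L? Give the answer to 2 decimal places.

9.18 mg/L

e^(−kτ) = e^(−0.1240 × 8.57) = 0.3455
Accumulation ratio R = 1 / (1 − e^(−kτ)) = 1 / (1 − 0.3455) = 1.528
Steady-state peak = C₀ × R = 6.01 × 1.528 = 9.183 mg/L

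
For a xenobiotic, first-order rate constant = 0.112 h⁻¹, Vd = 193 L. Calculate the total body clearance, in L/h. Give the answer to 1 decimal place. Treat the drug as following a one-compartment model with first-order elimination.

21.6 L/h

CL = k × Vd = 0.112 × 193 = 21.62 L/h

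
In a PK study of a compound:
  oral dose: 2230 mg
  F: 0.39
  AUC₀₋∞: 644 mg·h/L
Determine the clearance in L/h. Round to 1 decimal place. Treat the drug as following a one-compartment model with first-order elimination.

1.4 L/h

CL = F·Dose / AUC = 0.39 × 2230 / 644 = 1.350 L/h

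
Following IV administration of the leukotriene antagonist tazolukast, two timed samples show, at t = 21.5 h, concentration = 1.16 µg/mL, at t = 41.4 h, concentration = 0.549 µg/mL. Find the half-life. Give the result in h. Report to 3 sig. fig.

k = ln(C₁/C₂) / (t₂ − t₁) = ln(1.16/0.549) / (41.4 − 21.5)
  = 0.7481 / 19.90 = 0.03759 h⁻¹
t½ = ln2 / k = 0.693147 / 0.03759 = 18.44 h

18.4 h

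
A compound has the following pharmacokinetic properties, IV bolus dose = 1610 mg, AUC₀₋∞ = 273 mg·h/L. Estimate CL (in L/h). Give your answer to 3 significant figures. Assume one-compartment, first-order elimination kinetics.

CL = Dose / AUC = 1610 / 273 = 5.897 L/h

5.90 L/h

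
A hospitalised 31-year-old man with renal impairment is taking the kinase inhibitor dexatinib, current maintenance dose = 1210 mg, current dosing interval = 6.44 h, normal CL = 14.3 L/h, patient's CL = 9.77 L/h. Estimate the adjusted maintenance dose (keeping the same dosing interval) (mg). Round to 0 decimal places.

827 mg

To keep the same average steady-state level, dosing rate must scale with clearance.
CL ratio = 9.77 / 14.3 = 0.6832
New dose (same interval) = 1210 × 0.6832 = 826.7 mg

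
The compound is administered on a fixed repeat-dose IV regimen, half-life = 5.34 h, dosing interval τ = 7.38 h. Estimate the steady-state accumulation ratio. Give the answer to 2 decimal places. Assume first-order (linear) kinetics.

k = ln2 / t½ = 0.693147 / 5.34 = 0.1298 h⁻¹
e^(−kτ) = e^(−0.1298 × 7.38) = 0.3837
Accumulation ratio R = 1 / (1 − e^(−kτ)) = 1 / (1 − 0.3837) = 1.623

1.62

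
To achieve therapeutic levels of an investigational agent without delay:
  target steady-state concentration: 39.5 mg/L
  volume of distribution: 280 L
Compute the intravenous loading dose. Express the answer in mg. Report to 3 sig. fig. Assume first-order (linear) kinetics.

LD = Css × Vd = 39.5 × 280 = 11060 mg

11100 mg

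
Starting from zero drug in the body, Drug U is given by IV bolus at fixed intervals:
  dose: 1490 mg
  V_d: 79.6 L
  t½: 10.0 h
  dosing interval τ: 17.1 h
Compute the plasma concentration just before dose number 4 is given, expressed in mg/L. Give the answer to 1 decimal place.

8.0 mg/L

C₀ per dose = Dose / Vd = 1490 / 79.6 = 18.72 mg/L
k = ln2 / t½ = 0.693147 / 10.0 = 0.06931 h⁻¹
Fraction remaining after one interval: r = e^(−kτ) = e^(−0.06931 × 17.1) = 0.3057
Before dose 4, 3 doses have been given (aged 1τ, 2τ, 3τ).
C_trough = C₀ × (r + r² + … + r^3) = C₀ × r(1−r^3)/(1−r)
        = 18.72 × 0.3057 × (1 − 0.02857) / (1 − 0.3057) = 8.007 mg/L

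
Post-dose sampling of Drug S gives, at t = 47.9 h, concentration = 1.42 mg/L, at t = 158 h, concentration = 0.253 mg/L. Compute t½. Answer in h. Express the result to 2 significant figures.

44 h

k = ln(C₁/C₂) / (t₂ − t₁) = ln(1.42/0.253) / (158 − 47.9)
  = 1.725 / 110.1 = 0.01567 h⁻¹
t½ = ln2 / k = 0.693147 / 0.01567 = 44.23 h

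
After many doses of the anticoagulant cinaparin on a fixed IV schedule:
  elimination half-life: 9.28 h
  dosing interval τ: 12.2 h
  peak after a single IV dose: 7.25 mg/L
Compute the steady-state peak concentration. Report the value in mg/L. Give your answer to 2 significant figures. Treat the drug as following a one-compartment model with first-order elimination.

k = ln2 / t½ = 0.693147 / 9.28 = 0.07469 h⁻¹
e^(−kτ) = e^(−0.07469 × 12.2) = 0.4020
Accumulation ratio R = 1 / (1 − e^(−kτ)) = 1 / (1 − 0.4020) = 1.672
Steady-state peak = C₀ × R = 7.25 × 1.672 = 12.12 mg/L

12 mg/L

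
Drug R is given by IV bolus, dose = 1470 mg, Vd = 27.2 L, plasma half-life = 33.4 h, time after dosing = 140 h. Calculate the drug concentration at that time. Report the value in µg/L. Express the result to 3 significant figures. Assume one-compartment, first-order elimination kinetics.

2960 µg/L

C₀ = Dose / Vd = 1470 / 27.2 = 54.04 mg/L
k = ln2 / t½ = 0.693147 / 33.4 = 0.02075 h⁻¹
C = C₀ · e^(−k·t) = 54.04 × e^(−0.02075 × 140)
  = 54.04 × 0.05475 = 2.959 mg/L
Convert: 2.959 mg/L × 1000 = 2959 µg/L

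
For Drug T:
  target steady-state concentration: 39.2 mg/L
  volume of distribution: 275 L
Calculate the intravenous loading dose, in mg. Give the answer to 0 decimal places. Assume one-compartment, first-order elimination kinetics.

LD = Css × Vd = 39.2 × 275 = 10780 mg

10780 mg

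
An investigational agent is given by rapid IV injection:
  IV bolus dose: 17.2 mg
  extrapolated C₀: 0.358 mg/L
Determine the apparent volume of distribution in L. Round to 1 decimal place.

Vd = Dose / C₀ = 17.20 / 0.358 = 48.04 L

48.0 L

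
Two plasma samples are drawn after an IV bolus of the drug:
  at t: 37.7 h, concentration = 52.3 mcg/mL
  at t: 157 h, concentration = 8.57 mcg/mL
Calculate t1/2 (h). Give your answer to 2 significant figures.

k = ln(C₁/C₂) / (t₂ − t₁) = ln(52.3/8.57) / (157 − 37.7)
  = 1.809 / 119.3 = 0.01516 h⁻¹
t½ = ln2 / k = 0.693147 / 0.01516 = 45.72 h

46 h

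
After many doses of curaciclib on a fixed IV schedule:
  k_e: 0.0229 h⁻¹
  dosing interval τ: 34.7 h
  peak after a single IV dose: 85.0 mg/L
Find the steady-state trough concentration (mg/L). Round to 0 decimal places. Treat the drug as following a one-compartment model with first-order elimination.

70 mg/L

e^(−kτ) = e^(−0.02290 × 34.7) = 0.4517
Accumulation ratio R = 1 / (1 − e^(−kτ)) = 1 / (1 − 0.4517) = 1.824
Steady-state trough = C₀ × R × e^(−kτ) = 85.0 × 1.824 × 0.4517 = 70.03 mg/L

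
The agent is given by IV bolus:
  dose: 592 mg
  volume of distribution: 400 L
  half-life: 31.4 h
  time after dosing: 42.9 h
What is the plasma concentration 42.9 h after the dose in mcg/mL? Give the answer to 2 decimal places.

C₀ = Dose / Vd = 592.0 / 400 = 1.480 mg/L
k = ln2 / t½ = 0.693147 / 31.4 = 0.02207 h⁻¹
C = C₀ · e^(−k·t) = 1.480 × e^(−0.02207 × 42.9)
  = 1.480 × 0.3880 = 0.5742 mg/L
(0.5742 mg/L = 0.5742 mcg/mL)

0.57 mcg/mL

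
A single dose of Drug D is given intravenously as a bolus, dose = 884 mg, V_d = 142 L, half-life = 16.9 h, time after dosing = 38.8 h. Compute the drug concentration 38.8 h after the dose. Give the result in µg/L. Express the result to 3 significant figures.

1270 µg/L

C₀ = Dose / Vd = 884.0 / 142 = 6.225 mg/L
k = ln2 / t½ = 0.693147 / 16.9 = 0.04101 h⁻¹
C = C₀ · e^(−k·t) = 6.225 × e^(−0.04101 × 38.8)
  = 6.225 × 0.2037 = 1.268 mg/L
Convert: 1.268 mg/L × 1000 = 1268 µg/L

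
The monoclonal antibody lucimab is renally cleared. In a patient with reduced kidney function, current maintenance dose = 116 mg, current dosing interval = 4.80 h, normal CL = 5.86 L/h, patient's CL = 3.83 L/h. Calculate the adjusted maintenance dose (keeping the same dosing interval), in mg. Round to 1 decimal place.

75.8 mg

To keep the same average steady-state level, dosing rate must scale with clearance.
CL ratio = 3.83 / 5.86 = 0.6536
New dose (same interval) = 116 × 0.6536 = 75.82 mg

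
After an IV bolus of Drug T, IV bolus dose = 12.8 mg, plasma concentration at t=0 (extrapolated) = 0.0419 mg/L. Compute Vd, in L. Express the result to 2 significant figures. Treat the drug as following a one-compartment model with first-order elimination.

310 L

Vd = Dose / C₀ = 12.80 / 0.0419 = 305.5 L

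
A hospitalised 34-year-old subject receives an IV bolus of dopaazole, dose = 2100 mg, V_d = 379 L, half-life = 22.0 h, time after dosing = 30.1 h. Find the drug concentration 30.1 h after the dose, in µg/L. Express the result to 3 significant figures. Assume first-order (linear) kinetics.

2150 µg/L

C₀ = Dose / Vd = 2100 / 379 = 5.541 mg/L
k = ln2 / t½ = 0.693147 / 22.0 = 0.03151 h⁻¹
C = C₀ · e^(−k·t) = 5.541 × e^(−0.03151 × 30.1)
  = 5.541 × 0.3873 = 2.146 mg/L
Convert: 2.146 mg/L × 1000 = 2146 µg/L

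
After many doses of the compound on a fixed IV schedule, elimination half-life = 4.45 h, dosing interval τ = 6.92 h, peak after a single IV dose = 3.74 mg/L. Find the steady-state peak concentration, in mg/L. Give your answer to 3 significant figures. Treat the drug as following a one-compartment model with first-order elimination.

k = ln2 / t½ = 0.693147 / 4.45 = 0.1558 h⁻¹
e^(−kτ) = e^(−0.1558 × 6.92) = 0.3402
Accumulation ratio R = 1 / (1 − e^(−kτ)) = 1 / (1 − 0.3402) = 1.516
Steady-state peak = C₀ × R = 3.74 × 1.516 = 5.670 mg/L

5.67 mg/L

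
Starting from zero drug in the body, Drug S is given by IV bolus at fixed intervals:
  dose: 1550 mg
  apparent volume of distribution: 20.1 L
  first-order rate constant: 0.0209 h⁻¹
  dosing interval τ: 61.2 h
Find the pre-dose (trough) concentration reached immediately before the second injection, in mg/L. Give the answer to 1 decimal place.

C₀ per dose = Dose / Vd = 1550 / 20.1 = 77.11 mg/L
Fraction remaining after one interval: r = e^(−kτ) = e^(−0.02090 × 61.2) = 0.2783
Before dose 2, 1 dose has been given (aged 1τ).
C_trough = C₀ × r = 77.11 × 0.2783 = 21.46 mg/L

21.5 mg/L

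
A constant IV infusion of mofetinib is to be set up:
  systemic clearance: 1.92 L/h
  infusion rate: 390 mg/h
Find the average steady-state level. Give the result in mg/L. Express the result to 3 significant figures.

203 mg/L

At steady state Css = R₀ / CL = 390 / 1.920 = 203.1 mg/L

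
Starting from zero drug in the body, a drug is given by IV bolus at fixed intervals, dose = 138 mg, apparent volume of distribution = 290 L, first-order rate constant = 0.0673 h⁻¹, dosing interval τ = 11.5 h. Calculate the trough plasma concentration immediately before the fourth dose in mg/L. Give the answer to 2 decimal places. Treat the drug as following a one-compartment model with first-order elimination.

C₀ per dose = Dose / Vd = 138 / 290 = 0.4759 mg/L
Fraction remaining after one interval: r = e^(−kτ) = e^(−0.06730 × 11.5) = 0.4612
Before dose 4, 3 doses have been given (aged 1τ, 2τ, 3τ).
C_trough = C₀ × (r + r² + … + r^3) = C₀ × r(1−r^3)/(1−r)
        = 0.4759 × 0.4612 × (1 − 0.09810) / (1 − 0.4612) = 0.3674 mg/L

0.37 mg/L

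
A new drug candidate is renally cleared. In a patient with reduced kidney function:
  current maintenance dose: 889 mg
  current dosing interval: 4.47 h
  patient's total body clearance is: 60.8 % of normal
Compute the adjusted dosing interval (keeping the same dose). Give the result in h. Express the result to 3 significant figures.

7.35 h

To keep the same average steady-state level, dosing rate must scale with clearance.
CL ratio = 60.8 / 100 = 0.6080
New interval (same dose) = 4.47 / 0.6080 = 7.352 h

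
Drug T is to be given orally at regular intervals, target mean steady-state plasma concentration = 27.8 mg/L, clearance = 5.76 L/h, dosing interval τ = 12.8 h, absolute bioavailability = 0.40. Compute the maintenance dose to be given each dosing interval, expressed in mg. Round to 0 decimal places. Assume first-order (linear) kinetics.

5124 mg

At steady state, F × (Dose/τ) = Css × CL.
Dose = Css × CL × τ / F = 27.8 × 5.760 × 12.8 / 0.40 = 5124 mg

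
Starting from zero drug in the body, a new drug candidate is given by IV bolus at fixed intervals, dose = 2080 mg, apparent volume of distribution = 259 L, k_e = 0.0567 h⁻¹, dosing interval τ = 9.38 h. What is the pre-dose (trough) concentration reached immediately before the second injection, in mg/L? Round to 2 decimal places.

4.72 mg/L

C₀ per dose = Dose / Vd = 2080 / 259 = 8.031 mg/L
Fraction remaining after one interval: r = e^(−kτ) = e^(−0.05670 × 9.38) = 0.5875
Before dose 2, 1 dose has been given (aged 1τ).
C_trough = C₀ × r = 8.031 × 0.5875 = 4.718 mg/L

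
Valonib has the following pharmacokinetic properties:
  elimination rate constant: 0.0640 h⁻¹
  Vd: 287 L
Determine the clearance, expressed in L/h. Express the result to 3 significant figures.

CL = k × Vd = 0.0640 × 287 = 18.37 L/h

18.4 L/h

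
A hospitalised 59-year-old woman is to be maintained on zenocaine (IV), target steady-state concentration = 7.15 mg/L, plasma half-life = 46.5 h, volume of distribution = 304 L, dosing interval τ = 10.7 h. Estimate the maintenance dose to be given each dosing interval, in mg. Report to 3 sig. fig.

k = ln2 / t½ = 0.693147 / 46.5 = 0.01491 h⁻¹
CL = k × Vd = 0.01491 × 304 = 4.533 L/h
At steady state, Dose/τ = Css × CL.
Dose = Css × CL × τ = 7.15 × 4.533 × 10.7 = 346.8 mg

347 mg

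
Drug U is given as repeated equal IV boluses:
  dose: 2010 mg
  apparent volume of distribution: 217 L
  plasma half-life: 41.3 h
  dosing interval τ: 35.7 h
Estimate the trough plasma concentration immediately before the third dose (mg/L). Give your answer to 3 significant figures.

7.88 mg/L

C₀ per dose = Dose / Vd = 2010 / 217 = 9.263 mg/L
k = ln2 / t½ = 0.693147 / 41.3 = 0.01678 h⁻¹
Fraction remaining after one interval: r = e^(−kτ) = e^(−0.01678 × 35.7) = 0.5493
Before dose 3, 2 doses have been given (aged 1τ, 2τ).
C_trough = C₀ × (r + r²) = 9.263 × (0.5493 + 0.3017) = 7.883 mg/L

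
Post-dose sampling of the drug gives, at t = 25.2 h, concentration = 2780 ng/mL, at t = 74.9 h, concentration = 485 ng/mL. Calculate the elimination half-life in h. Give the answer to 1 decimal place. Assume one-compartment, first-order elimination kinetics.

19.7 h

k = ln(C₁/C₂) / (t₂ − t₁) = ln(2780/485) / (74.9 − 25.2)
  = 1.746 / 49.70 = 0.03513 h⁻¹
t½ = ln2 / k = 0.693147 / 0.03513 = 19.73 h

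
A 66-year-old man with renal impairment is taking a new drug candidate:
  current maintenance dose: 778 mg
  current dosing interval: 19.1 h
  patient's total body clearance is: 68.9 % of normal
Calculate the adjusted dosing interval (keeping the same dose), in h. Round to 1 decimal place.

To keep the same average steady-state level, dosing rate must scale with clearance.
CL ratio = 68.9 / 100 = 0.6890
New interval (same dose) = 19.1 / 0.6890 = 27.72 h

27.7 h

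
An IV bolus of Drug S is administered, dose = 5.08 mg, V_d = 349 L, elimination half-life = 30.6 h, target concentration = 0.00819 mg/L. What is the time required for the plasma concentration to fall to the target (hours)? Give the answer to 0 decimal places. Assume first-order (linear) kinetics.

25 h

C₀ = Dose / Vd = 5.080 / 349 = 0.01456 mg/L
k = ln2 / t½ = 0.693147 / 30.6 = 0.02265 h⁻¹
t = ln(C₀ / C) / k = ln(0.01456 / 0.00819) / 0.02265
  = ln(1.778) / 0.02265 = 0.5755 / 0.02265 = 25.41 h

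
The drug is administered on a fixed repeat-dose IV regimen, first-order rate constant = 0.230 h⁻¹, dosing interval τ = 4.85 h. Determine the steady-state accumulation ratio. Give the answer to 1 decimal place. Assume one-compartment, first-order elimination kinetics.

1.5

e^(−kτ) = e^(−0.2300 × 4.85) = 0.3278
Accumulation ratio R = 1 / (1 − e^(−kτ)) = 1 / (1 − 0.3278) = 1.488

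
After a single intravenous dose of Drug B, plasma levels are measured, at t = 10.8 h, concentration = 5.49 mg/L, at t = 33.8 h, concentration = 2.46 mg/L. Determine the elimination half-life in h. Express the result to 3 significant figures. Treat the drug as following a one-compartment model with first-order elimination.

19.9 h

k = ln(C₁/C₂) / (t₂ − t₁) = ln(5.49/2.46) / (33.8 − 10.8)
  = 0.8028 / 23.00 = 0.03490 h⁻¹
t½ = ln2 / k = 0.693147 / 0.03490 = 19.86 h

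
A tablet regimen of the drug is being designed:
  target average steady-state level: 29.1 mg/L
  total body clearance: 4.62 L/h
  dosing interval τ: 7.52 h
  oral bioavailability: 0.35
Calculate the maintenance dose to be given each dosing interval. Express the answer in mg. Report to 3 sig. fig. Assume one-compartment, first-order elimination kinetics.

At steady state, F × (Dose/τ) = Css × CL.
Dose = Css × CL × τ / F = 29.1 × 4.620 × 7.52 / 0.35 = 2889 mg

2890 mg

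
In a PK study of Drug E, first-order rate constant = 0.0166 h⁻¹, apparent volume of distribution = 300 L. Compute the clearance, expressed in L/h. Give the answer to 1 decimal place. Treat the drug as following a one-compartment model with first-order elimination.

CL = k × Vd = 0.0166 × 300 = 4.980 L/h

5.0 L/h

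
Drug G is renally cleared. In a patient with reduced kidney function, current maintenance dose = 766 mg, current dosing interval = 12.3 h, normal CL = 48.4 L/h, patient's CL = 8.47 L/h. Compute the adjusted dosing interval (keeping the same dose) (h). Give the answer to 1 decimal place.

70.3 h

To keep the same average steady-state level, dosing rate must scale with clearance.
CL ratio = 8.47 / 48.4 = 0.1750
New interval (same dose) = 12.3 / 0.1750 = 70.29 h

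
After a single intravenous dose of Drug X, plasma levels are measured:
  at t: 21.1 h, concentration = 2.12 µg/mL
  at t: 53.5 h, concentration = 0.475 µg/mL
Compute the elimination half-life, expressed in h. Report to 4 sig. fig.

k = ln(C₁/C₂) / (t₂ − t₁) = ln(2.12/0.475) / (53.5 − 21.1)
  = 1.496 / 32.40 = 0.04617 h⁻¹
t½ = ln2 / k = 0.693147 / 0.04617 = 15.01 h

15.01 h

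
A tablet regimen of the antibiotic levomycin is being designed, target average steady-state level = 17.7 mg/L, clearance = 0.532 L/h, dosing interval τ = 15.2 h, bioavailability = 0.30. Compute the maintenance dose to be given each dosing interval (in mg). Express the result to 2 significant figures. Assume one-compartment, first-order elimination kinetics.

At steady state, F × (Dose/τ) = Css × CL.
Dose = Css × CL × τ / F = 17.7 × 0.5320 × 15.2 / 0.30 = 477.1 mg

480 mg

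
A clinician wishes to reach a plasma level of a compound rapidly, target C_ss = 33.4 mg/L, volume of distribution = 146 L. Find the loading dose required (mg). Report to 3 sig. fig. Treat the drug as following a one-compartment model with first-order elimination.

LD = Css × Vd = 33.4 × 146 = 4876 mg

4880 mg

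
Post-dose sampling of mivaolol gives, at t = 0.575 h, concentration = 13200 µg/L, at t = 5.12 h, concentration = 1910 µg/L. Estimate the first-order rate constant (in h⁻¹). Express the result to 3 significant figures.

k = ln(C₁/C₂) / (t₂ − t₁) = ln(13200/1910) / (5.12 − 0.575)
  = 1.933 / 4.545 = 0.4253 h⁻¹

0.425 h⁻¹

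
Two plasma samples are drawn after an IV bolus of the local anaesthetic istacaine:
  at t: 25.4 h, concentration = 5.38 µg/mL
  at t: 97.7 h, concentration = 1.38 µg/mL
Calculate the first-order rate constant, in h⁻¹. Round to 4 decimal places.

k = ln(C₁/C₂) / (t₂ − t₁) = ln(5.38/1.38) / (97.7 − 25.4)
  = 1.361 / 72.30 = 0.01882 h⁻¹

0.0188 h⁻¹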